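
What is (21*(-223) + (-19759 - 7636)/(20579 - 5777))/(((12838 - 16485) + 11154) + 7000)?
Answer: -69345161/214732614 ≈ -0.32294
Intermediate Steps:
(21*(-223) + (-19759 - 7636)/(20579 - 5777))/(((12838 - 16485) + 11154) + 7000) = (-4683 - 27395/14802)/((-3647 + 11154) + 7000) = (-4683 - 27395*1/14802)/(7507 + 7000) = (-4683 - 27395/14802)/14507 = -69345161/14802*1/14507 = -69345161/214732614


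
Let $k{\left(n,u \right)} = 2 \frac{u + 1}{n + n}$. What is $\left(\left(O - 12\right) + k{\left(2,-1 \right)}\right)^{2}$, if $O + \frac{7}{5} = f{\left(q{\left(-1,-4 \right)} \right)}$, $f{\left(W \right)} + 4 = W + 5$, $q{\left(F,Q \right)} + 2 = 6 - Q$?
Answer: $\frac{484}{25} \approx 19.36$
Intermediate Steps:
$q{\left(F,Q \right)} = 4 - Q$ ($q{\left(F,Q \right)} = -2 - \left(-6 + Q\right) = 4 - Q$)
$f{\left(W \right)} = 1 + W$ ($f{\left(W \right)} = -4 + \left(W + 5\right) = -4 + \left(5 + W\right) = 1 + W$)
$k{\left(n,u \right)} = \frac{1 + u}{n}$ ($k{\left(n,u \right)} = 2 \frac{1 + u}{2 n} = \frac{1 + u}{n}$)
$O = \frac{38}{5}$ ($O = - \frac{7}{5} + \left(1 + \left(4 - -4\right)\right) = - \frac{7}{5} + \left(1 + \left(4 + 4\right)\right) = - \frac{7}{5} + \left(1 + 8\right) = - \frac{7}{5} + 9 = \frac{38}{5} \approx 7.6$)
$\left(\left(O - 12\right) + k{\left(2,-1 \right)}\right)^{2} = \left(\left(\frac{38}{5} - 12\right) + \frac{1 - 1}{2}\right)^{2} = \left(- \frac{22}{5} + \frac{1}{2} \cdot 0\right)^{2} = \left(- \frac{22}{5} + 0\right)^{2} = \left(- \frac{22}{5}\right)^{2} = \frac{484}{25}$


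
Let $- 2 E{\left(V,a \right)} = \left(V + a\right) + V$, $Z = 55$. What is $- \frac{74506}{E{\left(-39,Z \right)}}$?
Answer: $- \frac{149012}{23} \approx -6478.8$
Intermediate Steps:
$E{\left(V,a \right)} = - V - \frac{a}{2}$ ($E{\left(V,a \right)} = - \frac{\left(V + a\right) + V}{2} = - \frac{a + 2 V}{2} = - V - \frac{a}{2}$)
$- \frac{74506}{E{\left(-39,Z \right)}} = - \frac{74506}{\left(-1\right) \left(-39\right) - \frac{55}{2}} = - \frac{74506}{39 - \frac{55}{2}} = - \frac{74506}{\frac{23}{2}} = \left(-74506\right) \frac{2}{23} = - \frac{149012}{23}$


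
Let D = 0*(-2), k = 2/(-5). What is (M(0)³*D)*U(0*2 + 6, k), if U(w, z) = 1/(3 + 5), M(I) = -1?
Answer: 0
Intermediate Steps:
k = -⅖ (k = 2*(-⅕) = -⅖ ≈ -0.40000)
U(w, z) = ⅛ (U(w, z) = 1/8 = ⅛)
D = 0
(M(0)³*D)*U(0*2 + 6, k) = ((-1)³*0)*(⅛) = -1*0*(⅛) = 0*(⅛) = 0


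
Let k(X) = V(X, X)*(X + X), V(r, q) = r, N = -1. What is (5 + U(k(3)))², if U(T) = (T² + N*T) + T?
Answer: 108241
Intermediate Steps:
k(X) = 2*X² (k(X) = X*(X + X) = X*(2*X) = 2*X²)
U(T) = T² (U(T) = (T² - T) + T = T²)
(5 + U(k(3)))² = (5 + (2*3²)²)² = (5 + (2*9)²)² = (5 + 18²)² = (5 + 324)² = 329² = 108241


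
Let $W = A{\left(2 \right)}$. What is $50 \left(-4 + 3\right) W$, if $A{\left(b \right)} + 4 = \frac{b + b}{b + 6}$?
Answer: $175$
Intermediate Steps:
$A{\left(b \right)} = -4 + \frac{2 b}{6 + b}$ ($A{\left(b \right)} = -4 + \frac{b + b}{b + 6} = -4 + \frac{2 b}{6 + b}$)
$W = - \frac{7}{2}$ ($W = \frac{2 \left(-12 - 2\right)}{6 + 2} = \frac{2 \left(-12 - 2\right)}{8} = 2 \cdot \frac{1}{8} \left(-14\right) = - \frac{7}{2} \approx -3.5$)
$50 \left(-4 + 3\right) W = 50 \left(-4 + 3\right) \left(- \frac{7}{2}\right) = 50 \left(\left(-1\right) \left(- \frac{7}{2}\right)\right) = 50 \cdot \frac{7}{2} = 175$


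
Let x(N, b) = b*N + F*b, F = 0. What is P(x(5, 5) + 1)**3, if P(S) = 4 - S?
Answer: -10648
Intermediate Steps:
x(N, b) = N*b (x(N, b) = b*N + 0*b = N*b + 0 = N*b)
P(x(5, 5) + 1)**3 = (4 - (5*5 + 1))**3 = (4 - (25 + 1))**3 = (4 - 1*26)**3 = (4 - 26)**3 = (-22)**3 = -10648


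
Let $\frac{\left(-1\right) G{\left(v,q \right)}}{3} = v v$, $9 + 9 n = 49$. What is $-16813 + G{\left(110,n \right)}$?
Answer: $-53113$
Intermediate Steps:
$n = \frac{40}{9}$ ($n = -1 + \frac{1}{9} \cdot 49 = -1 + \frac{49}{9} = \frac{40}{9} \approx 4.4444$)
$G{\left(v,q \right)} = - 3 v^{2}$ ($G{\left(v,q \right)} = - 3 v v = - 3 v^{2}$)
$-16813 + G{\left(110,n \right)} = -16813 - 3 \cdot 110^{2} = -16813 - 36300 = -53113$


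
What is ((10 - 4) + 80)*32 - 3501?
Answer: -749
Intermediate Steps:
((10 - 4) + 80)*32 - 3501 = (6 + 80)*32 - 3501 = 86*32 - 3501 = 2752 - 3501 = -749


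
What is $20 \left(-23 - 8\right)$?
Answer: $-620$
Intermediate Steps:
$20 \left(-23 - 8\right) = 20 \left(-31\right) = -620$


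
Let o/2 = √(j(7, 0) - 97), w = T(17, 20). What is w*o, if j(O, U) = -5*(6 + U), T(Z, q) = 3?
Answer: 6*I*√127 ≈ 67.617*I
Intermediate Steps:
j(O, U) = -30 - 5*U
w = 3
o = 2*I*√127 (o = 2*√((-30 - 5*0) - 97) = 2*√((-30 + 0) - 97) = 2*√(-30 - 97) = 2*√(-127) = 2*(I*√127) = 2*I*√127 ≈ 22.539*I)
w*o = 3*(2*I*√127) = 6*I*√127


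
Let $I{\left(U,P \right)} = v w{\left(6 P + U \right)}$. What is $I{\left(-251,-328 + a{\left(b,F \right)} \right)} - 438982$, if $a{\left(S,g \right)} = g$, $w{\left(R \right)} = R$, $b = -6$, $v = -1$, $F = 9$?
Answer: $-436817$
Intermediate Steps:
$I{\left(U,P \right)} = - U - 6 P$ ($I{\left(U,P \right)} = - (6 P + U) = - (U + 6 P) = - U - 6 P$)
$I{\left(-251,-328 + a{\left(b,F \right)} \right)} - 438982 = \left(\left(-1\right) \left(-251\right) - 6 \left(-328 + 9\right)\right) - 438982 = \left(251 - -1914\right) - 438982 = \left(251 + 1914\right) - 438982 = 2165 - 438982 = -436817$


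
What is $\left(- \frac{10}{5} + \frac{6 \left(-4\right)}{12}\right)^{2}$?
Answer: $16$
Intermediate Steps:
$\left(- \frac{10}{5} + \frac{6 \left(-4\right)}{12}\right)^{2} = \left(\left(-10\right) \frac{1}{5} - 2\right)^{2} = \left(-2 - 2\right)^{2} = \left(-4\right)^{2} = 16$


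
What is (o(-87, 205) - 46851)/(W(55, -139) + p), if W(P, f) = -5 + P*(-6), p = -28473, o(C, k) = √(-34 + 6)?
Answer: 46851/28808 - I*√7/14404 ≈ 1.6263 - 0.00018368*I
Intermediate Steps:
o(C, k) = 2*I*√7 (o(C, k) = √(-28) = 2*I*√7)
W(P, f) = -5 - 6*P
(o(-87, 205) - 46851)/(W(55, -139) + p) = (2*I*√7 - 46851)/((-5 - 6*55) - 28473) = (-46851 + 2*I*√7)/((-5 - 330) - 28473) = (-46851 + 2*I*√7)/(-335 - 28473) = (-46851 + 2*I*√7)/(-28808) = (-46851 + 2*I*√7)*(-1/28808) = 46851/28808 - I*√7/14404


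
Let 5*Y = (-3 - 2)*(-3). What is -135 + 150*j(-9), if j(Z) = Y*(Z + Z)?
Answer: -8235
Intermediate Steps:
Y = 3 (Y = ((-3 - 2)*(-3))/5 = (-5*(-3))/5 = (⅕)*15 = 3)
j(Z) = 6*Z (j(Z) = 3*(Z + Z) = 3*(2*Z) = 6*Z)
-135 + 150*j(-9) = -135 + 150*(6*(-9)) = -135 + 150*(-54) = -135 - 8100 = -8235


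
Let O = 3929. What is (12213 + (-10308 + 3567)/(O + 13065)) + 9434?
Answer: 367862377/16994 ≈ 21647.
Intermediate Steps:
(12213 + (-10308 + 3567)/(O + 13065)) + 9434 = (12213 + (-10308 + 3567)/(3929 + 13065)) + 9434 = (12213 - 6741/16994) + 9434 = 207540981/16994 + 9434 = 367862377/16994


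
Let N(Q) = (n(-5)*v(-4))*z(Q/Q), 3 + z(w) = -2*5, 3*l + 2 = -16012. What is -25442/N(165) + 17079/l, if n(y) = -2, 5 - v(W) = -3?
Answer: -34840457/277576 ≈ -125.52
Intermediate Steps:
l = -5338 (l = -⅔ + (⅓)*(-16012) = -⅔ - 16012/3 = -5338)
v(W) = 8 (v(W) = 5 - 1*(-3) = 5 + 3 = 8)
z(w) = -13 (z(w) = -3 - 2*5 = -3 - 10 = -13)
N(Q) = 208 (N(Q) = -2*8*(-13) = -16*(-13) = 208)
-25442/N(165) + 17079/l = -25442/208 + 17079/(-5338) = -25442*1/208 + 17079*(-1/5338) = -12721/104 - 17079/5338 = -34840457/277576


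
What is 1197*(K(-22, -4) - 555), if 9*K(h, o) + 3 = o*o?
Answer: -662606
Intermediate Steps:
K(h, o) = -1/3 + o**2/9 (K(h, o) = -1/3 + (o*o)/9 = -1/3 + o**2/9)
1197*(K(-22, -4) - 555) = 1197*((-1/3 + (1/9)*(-4)**2) - 555) = 1197*((-1/3 + (1/9)*16) - 555) = 1197*((-1/3 + 16/9) - 555) = 1197*(13/9 - 555) = 1197*(-4982/9) = -662606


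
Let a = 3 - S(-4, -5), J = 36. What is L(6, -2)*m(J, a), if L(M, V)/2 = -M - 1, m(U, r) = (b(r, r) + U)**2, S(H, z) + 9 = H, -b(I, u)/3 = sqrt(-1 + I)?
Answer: -20034 + 3024*sqrt(15) ≈ -8322.1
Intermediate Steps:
b(I, u) = -3*sqrt(-1 + I)
S(H, z) = -9 + H
a = 16 (a = 3 - (-9 - 4) = 3 - 1*(-13) = 3 + 13 = 16)
m(U, r) = (U - 3*sqrt(-1 + r))**2 (m(U, r) = (-3*sqrt(-1 + r) + U)**2 = (U - 3*sqrt(-1 + r))**2)
L(M, V) = -2 - 2*M (L(M, V) = 2*(-M - 1) = 2*(-1 - M) = -2 - 2*M)
L(6, -2)*m(J, a) = (-2 - 2*6)*(36 - 3*sqrt(-1 + 16))**2 = (-2 - 12)*(36 - 3*sqrt(15))**2 = -14*(36 - 3*sqrt(15))**2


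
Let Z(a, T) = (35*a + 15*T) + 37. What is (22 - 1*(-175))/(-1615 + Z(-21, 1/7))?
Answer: -1379/16176 ≈ -0.085250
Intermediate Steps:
Z(a, T) = 37 + 15*T + 35*a (Z(a, T) = (15*T + 35*a) + 37 = 37 + 15*T + 35*a)
(22 - 1*(-175))/(-1615 + Z(-21, 1/7)) = (22 - 1*(-175))/(-1615 + (37 + 15/7 + 35*(-21))) = (22 + 175)/(-1615 + (37 + 15*(⅐) - 735)) = 197/(-1615 + (37 + 15/7 - 735)) = 197/(-1615 - 4871/7) = 197/(-16176/7) = 197*(-7/16176) = -1379/16176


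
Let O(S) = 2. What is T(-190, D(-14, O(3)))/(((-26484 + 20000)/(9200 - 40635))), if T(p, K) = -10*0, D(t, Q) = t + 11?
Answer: 0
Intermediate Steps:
D(t, Q) = 11 + t
T(p, K) = 0
T(-190, D(-14, O(3)))/(((-26484 + 20000)/(9200 - 40635))) = 0/(((-26484 + 20000)/(9200 - 40635))) = 0/((-6484/(-31435))) = 0/((-6484*(-1/31435))) = 0/(6484/31435) = 0*(31435/6484) = 0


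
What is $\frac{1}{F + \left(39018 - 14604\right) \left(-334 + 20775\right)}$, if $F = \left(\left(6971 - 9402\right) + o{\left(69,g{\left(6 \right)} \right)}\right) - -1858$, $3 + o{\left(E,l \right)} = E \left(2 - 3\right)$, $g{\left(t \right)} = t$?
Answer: $\frac{1}{499045929} \approx 2.0038 \cdot 10^{-9}$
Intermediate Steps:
$o{\left(E,l \right)} = -3 - E$ ($o{\left(E,l \right)} = -3 + E \left(2 - 3\right) = -3 + E \left(-1\right) = -3 - E$)
$F = -645$ ($F = \left(\left(6971 - 9402\right) - 72\right) - -1858 = \left(-2431 - 72\right) + 1858 = -2503 + 1858 = -645$)
$\frac{1}{F + \left(39018 - 14604\right) \left(-334 + 20775\right)} = \frac{1}{-645 + \left(39018 - 14604\right) \left(-334 + 20775\right)} = \frac{1}{-645 + 24414 \cdot 20441} = \frac{1}{-645 + 499046574} = \frac{1}{499045929}$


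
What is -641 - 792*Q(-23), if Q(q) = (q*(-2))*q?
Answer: 837295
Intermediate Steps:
Q(q) = -2*q² (Q(q) = (-2*q)*q = -2*q²)
-641 - 792*Q(-23) = -641 - (-1584)*(-23)² = -641 - (-1584)*529 = -641 - 792*(-1058) = -641 + 837936 = 837295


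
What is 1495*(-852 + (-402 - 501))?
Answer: -2623725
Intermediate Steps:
1495*(-852 + (-402 - 501)) = 1495*(-852 - 903) = 1495*(-1755) = -2623725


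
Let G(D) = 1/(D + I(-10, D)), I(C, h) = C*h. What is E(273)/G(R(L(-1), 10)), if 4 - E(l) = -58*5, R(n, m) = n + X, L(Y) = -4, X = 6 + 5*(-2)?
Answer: 21168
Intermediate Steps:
X = -4 (X = 6 - 10 = -4)
R(n, m) = -4 + n (R(n, m) = n - 4 = -4 + n)
G(D) = -1/(9*D) (G(D) = 1/(D - 10*D) = 1/(-9*D) = -1/(9*D))
E(l) = 294 (E(l) = 4 - (-58)*5 = 4 - 1*(-290) = 4 + 290 = 294)
E(273)/G(R(L(-1), 10)) = 294/((-1/(9*(-4 - 4)))) = 294/((-1/9/(-8))) = 294/((-1/9*(-1/8))) = 294/(1/72) = 294*72 = 21168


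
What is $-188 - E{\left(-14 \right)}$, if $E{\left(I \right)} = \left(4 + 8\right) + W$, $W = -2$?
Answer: $-198$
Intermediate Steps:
$E{\left(I \right)} = 10$ ($E{\left(I \right)} = \left(4 + 8\right) - 2 = 12 - 2 = 10$)
$-188 - E{\left(-14 \right)} = -188 - 10 = -198$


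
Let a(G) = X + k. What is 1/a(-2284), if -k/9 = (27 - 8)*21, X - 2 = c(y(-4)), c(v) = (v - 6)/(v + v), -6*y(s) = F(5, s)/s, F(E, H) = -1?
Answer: -2/7033 ≈ -0.00028437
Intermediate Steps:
y(s) = 1/(6*s) (y(s) = -(-1)/(6*s) = 1/(6*s))
c(v) = (-6 + v)/(2*v) (c(v) = (-6 + v)/((2*v)) = (-6 + v)*(1/(2*v)) = (-6 + v)/(2*v))
X = 149/2 (X = 2 + (-6 + (1/6)/(-4))/(2*(((1/6)/(-4)))) = 2 + (-6 + (1/6)*(-1/4))/(2*(((1/6)*(-1/4)))) = 2 + (-6 - 1/24)/(2*(-1/24)) = 2 + (1/2)*(-24)*(-145/24) = 2 + 145/2 = 149/2 ≈ 74.500)
k = -3591 (k = -9*(27 - 8)*21 = -171*21 = -9*399 = -3591)
a(G) = -7033/2 (a(G) = 149/2 - 3591 = -7033/2)
1/a(-2284) = 1/(-7033/2) = -2/7033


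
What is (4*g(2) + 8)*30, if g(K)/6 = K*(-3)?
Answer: -4080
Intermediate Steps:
g(K) = -18*K (g(K) = 6*(K*(-3)) = 6*(-3*K) = -18*K)
(4*g(2) + 8)*30 = (4*(-18*2) + 8)*30 = (4*(-36) + 8)*30 = (-144 + 8)*30 = -136*30 = -4080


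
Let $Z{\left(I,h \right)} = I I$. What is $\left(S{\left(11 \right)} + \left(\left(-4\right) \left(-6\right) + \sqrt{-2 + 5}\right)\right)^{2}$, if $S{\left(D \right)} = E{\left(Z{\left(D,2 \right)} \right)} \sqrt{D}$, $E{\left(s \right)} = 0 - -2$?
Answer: $\left(24 + \sqrt{3} + 2 \sqrt{11}\right)^{2} \approx 1047.5$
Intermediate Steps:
$Z{\left(I,h \right)} = I^{2}$
$E{\left(s \right)} = 2$ ($E{\left(s \right)} = 0 + 2 = 2$)
$S{\left(D \right)} = 2 \sqrt{D}$
$\left(S{\left(11 \right)} + \left(\left(-4\right) \left(-6\right) + \sqrt{-2 + 5}\right)\right)^{2} = \left(2 \sqrt{11} + \left(\left(-4\right) \left(-6\right) + \sqrt{-2 + 5}\right)\right)^{2} = \left(2 \sqrt{11} + \left(24 + \sqrt{3}\right)\right)^{2} = \left(24 + \sqrt{3} + 2 \sqrt{11}\right)^{2}$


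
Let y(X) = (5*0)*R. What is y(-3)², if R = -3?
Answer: 0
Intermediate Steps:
y(X) = 0 (y(X) = (5*0)*(-3) = 0*(-3) = 0)
y(-3)² = 0² = 0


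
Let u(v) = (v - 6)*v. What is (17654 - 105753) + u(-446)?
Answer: 113493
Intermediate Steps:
u(v) = v*(-6 + v) (u(v) = (-6 + v)*v = v*(-6 + v))
(17654 - 105753) + u(-446) = (17654 - 105753) - 446*(-6 - 446) = -88099 - 446*(-452) = -88099 + 201592 = 113493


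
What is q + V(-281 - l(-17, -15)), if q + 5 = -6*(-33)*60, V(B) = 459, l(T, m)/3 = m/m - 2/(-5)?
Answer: 12334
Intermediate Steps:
l(T, m) = 21/5 (l(T, m) = 3*(m/m - 2/(-5)) = 3*(1 - 2*(-⅕)) = 3*(1 + ⅖) = 3*(7/5) = 21/5)
q = 11875 (q = -5 - 6*(-33)*60 = -5 + 198*60 = -5 + 11880 = 11875)
q + V(-281 - l(-17, -15)) = 11875 + 459 = 12334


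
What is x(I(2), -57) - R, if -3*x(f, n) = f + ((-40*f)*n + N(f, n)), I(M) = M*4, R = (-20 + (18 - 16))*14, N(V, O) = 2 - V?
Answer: -17486/3 ≈ -5828.7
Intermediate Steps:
R = -252 (R = (-20 + 2)*14 = -18*14 = -252)
I(M) = 4*M
x(f, n) = -2/3 + 40*f*n/3 (x(f, n) = -(f + ((-40*f)*n + (2 - f)))/3 = -(f + (-40*f*n + (2 - f)))/3 = -(f + (2 - f - 40*f*n))/3 = -(2 - 40*f*n)/3 = -2/3 + 40*f*n/3)
x(I(2), -57) - R = (-2/3 + (40/3)*(4*2)*(-57)) - 1*(-252) = (-2/3 + (40/3)*8*(-57)) + 252 = (-2/3 - 6080) + 252 = -18242/3 + 252 = -17486/3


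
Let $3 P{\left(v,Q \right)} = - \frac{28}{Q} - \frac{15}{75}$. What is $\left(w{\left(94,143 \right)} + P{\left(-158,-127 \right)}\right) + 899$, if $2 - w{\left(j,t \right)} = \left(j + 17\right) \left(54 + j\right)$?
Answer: $- \frac{29578922}{1905} \approx -15527.0$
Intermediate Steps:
$P{\left(v,Q \right)} = - \frac{1}{15} - \frac{28}{3 Q}$ ($P{\left(v,Q \right)} = \frac{- \frac{28}{Q} - \frac{15}{75}}{3} = \frac{- \frac{28}{Q} - \frac{1}{5}}{3} = \frac{- \frac{1}{5} - \frac{28}{Q}}{3} = - \frac{1}{15} - \frac{28}{3 Q}$)
$w{\left(j,t \right)} = 2 - \left(17 + j\right) \left(54 + j\right)$ ($w{\left(j,t \right)} = 2 - \left(j + 17\right) \left(54 + j\right) = 2 - \left(17 + j\right) \left(54 + j\right)$)
$\left(w{\left(94,143 \right)} + P{\left(-158,-127 \right)}\right) + 899 = \left(\left(-916 - 94^{2} - 6674\right) + \frac{-140 - -127}{15 \left(-127\right)}\right) + 899 = \left(\left(-916 - 8836 - 6674\right) + \frac{1}{15} \left(- \frac{1}{127}\right) \left(-140 + 127\right)\right) + 899 = \left(\left(-916 - 8836 - 6674\right) + \frac{1}{15} \left(- \frac{1}{127}\right) \left(-13\right)\right) + 899 = \left(-16426 + \frac{13}{1905}\right) + 899 = - \frac{31291517}{1905} + 899 = - \frac{29578922}{1905}$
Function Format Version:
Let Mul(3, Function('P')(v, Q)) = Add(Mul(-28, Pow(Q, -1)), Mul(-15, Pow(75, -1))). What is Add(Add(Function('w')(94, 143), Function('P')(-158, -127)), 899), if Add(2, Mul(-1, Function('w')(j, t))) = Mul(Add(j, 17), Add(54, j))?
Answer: Rational(-29578922, 1905) ≈ -15527.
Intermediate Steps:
Function('P')(v, Q) = Add(Rational(-1, 15), Mul(Rational(-28, 3), Pow(Q, -1))) (Function('P')(v, Q) = Mul(Rational(1, 3), Add(Mul(-28, Pow(Q, -1)), Mul(-15, Pow(75, -1)))) = Mul(Rational(1, 3), Add(Mul(-28, Pow(Q, -1)), Mul(-15, Rational(1, 75)))) = Mul(Rational(1, 3), Add(Mul(-28, Pow(Q, -1)), Rational(-1, 5))) = Mul(Rational(1, 3), Add(Rational(-1, 5), Mul(-28, Pow(Q, -1)))) = Add(Rational(-1, 15), Mul(Rational(-28, 3), Pow(Q, -1))))
Function('w')(j, t) = Add(2, Mul(-1, Add(17, j), Add(54, j))) (Function('w')(j, t) = Add(2, Mul(-1, Mul(Add(j, 17), Add(54, j)))) = Add(2, Mul(-1, Mul(Add(17, j), Add(54, j)))) = Add(2, Mul(-1, Add(17, j), Add(54, j))))
Add(Add(Function('w')(94, 143), Function('P')(-158, -127)), 899) = Add(Add(Add(-916, Mul(-1, Pow(94, 2)), Mul(-71, 94)), Mul(Rational(1, 15), Pow(-127, -1), Add(-140, Mul(-1, -127)))), 899) = Add(Add(Add(-916, Mul(-1, 8836), -6674), Mul(Rational(1, 15), Rational(-1, 127), Add(-140, 127))), 899) = Add(Add(Add(-916, -8836, -6674), Mul(Rational(1, 15), Rational(-1, 127), -13)), 899) = Add(Add(-16426, Rational(13, 1905)), 899) = Add(Rational(-31291517, 1905), 899) = Rational(-29578922, 1905)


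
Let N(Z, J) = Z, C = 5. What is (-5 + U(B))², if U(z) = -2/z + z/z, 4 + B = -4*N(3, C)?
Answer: 961/64 ≈ 15.016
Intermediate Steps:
B = -16 (B = -4 - 4*3 = -4 - 12 = -16)
U(z) = 1 - 2/z (U(z) = -2/z + 1 = 1 - 2/z)
(-5 + U(B))² = (-5 + (-2 - 16)/(-16))² = (-5 - 1/16*(-18))² = (-5 + 9/8)² = (-31/8)² = 961/64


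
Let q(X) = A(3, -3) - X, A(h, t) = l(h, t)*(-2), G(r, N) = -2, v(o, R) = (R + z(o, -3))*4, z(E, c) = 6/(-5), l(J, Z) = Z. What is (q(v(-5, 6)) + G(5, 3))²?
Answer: 5776/25 ≈ 231.04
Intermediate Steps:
z(E, c) = -6/5 (z(E, c) = 6*(-⅕) = -6/5)
v(o, R) = -24/5 + 4*R (v(o, R) = (R - 6/5)*4 = (-6/5 + R)*4 = -24/5 + 4*R)
A(h, t) = -2*t (A(h, t) = t*(-2) = -2*t)
q(X) = 6 - X (q(X) = -2*(-3) - X = 6 - X)
(q(v(-5, 6)) + G(5, 3))² = ((6 - (-24/5 + 4*6)) - 2)² = ((6 - (-24/5 + 24)) - 2)² = ((6 - 1*96/5) - 2)² = ((6 - 96/5) - 2)² = (-66/5 - 2)² = (-76/5)² = 5776/25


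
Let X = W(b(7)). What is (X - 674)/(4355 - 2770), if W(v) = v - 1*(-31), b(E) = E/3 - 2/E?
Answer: -2692/6657 ≈ -0.40439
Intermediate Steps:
b(E) = -2/E + E/3 (b(E) = E*(1/3) - 2/E = E/3 - 2/E = -2/E + E/3)
W(v) = 31 + v (W(v) = v + 31 = 31 + v)
X = 694/21 (X = 31 + (-2/7 + (1/3)*7) = 31 + (-2*1/7 + 7/3) = 31 + (-2/7 + 7/3) = 31 + 43/21 = 694/21 ≈ 33.048)
(X - 674)/(4355 - 2770) = (694/21 - 674)/(4355 - 2770) = -13460/21/1585 = -13460/21*1/1585 = -2692/6657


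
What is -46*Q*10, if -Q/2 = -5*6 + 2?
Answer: -25760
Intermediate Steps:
Q = 56 (Q = -2*(-5*6 + 2) = -2*(-30 + 2) = -2*(-28) = 56)
-46*Q*10 = -46*56*10 = -2576*10 = -25760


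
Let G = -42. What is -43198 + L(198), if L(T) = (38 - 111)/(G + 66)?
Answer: -1036825/24 ≈ -43201.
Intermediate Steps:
L(T) = -73/24 (L(T) = (38 - 111)/(-42 + 66) = -73/24)
-43198 + L(198) = -43198 - 73/24 = -1036825/24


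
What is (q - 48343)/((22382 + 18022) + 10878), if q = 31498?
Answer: -5615/17094 ≈ -0.32848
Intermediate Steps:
(q - 48343)/((22382 + 18022) + 10878) = (31498 - 48343)/((22382 + 18022) + 10878) = -16845/(40404 + 10878) = -16845/51282 = -16845*1/51282 = -5615/17094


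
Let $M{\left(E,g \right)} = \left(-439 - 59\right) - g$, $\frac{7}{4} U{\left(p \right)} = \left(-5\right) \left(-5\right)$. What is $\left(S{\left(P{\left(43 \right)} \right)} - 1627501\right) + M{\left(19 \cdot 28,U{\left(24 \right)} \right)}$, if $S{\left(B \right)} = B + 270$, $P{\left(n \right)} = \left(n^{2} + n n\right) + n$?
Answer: $- \frac{11368016}{7} \approx -1.624 \cdot 10^{6}$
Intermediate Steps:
$P{\left(n \right)} = n + 2 n^{2}$ ($P{\left(n \right)} = \left(n^{2} + n^{2}\right) + n = 2 n^{2} + n = n + 2 n^{2}$)
$U{\left(p \right)} = \frac{100}{7}$ ($U{\left(p \right)} = \frac{4 \left(\left(-5\right) \left(-5\right)\right)}{7} = \frac{4}{7} \cdot 25 = \frac{100}{7}$)
$S{\left(B \right)} = 270 + B$
$M{\left(E,g \right)} = -498 - g$
$\left(S{\left(P{\left(43 \right)} \right)} - 1627501\right) + M{\left(19 \cdot 28,U{\left(24 \right)} \right)} = \left(\left(270 + 43 \left(1 + 2 \cdot 43\right)\right) - 1627501\right) - \frac{3586}{7} = \left(\left(270 + 43 \left(1 + 86\right)\right) - 1627501\right) - \frac{3586}{7} = \left(\left(270 + 43 \cdot 87\right) - 1627501\right) - \frac{3586}{7} = \left(\left(270 + 3741\right) - 1627501\right) - \frac{3586}{7} = \left(4011 - 1627501\right) - \frac{3586}{7} = -1623490 - \frac{3586}{7} = - \frac{11368016}{7}$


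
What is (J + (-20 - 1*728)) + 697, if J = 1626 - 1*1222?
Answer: 353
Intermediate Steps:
J = 404 (J = 1626 - 1222 = 404)
(J + (-20 - 1*728)) + 697 = (404 + (-20 - 1*728)) + 697 = (404 + (-20 - 728)) + 697 = (404 - 748) + 697 = -344 + 697 = 353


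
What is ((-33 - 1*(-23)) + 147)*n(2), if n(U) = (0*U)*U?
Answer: 0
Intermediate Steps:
n(U) = 0 (n(U) = 0*U = 0)
((-33 - 1*(-23)) + 147)*n(2) = ((-33 - 1*(-23)) + 147)*0 = ((-33 + 23) + 147)*0 = (-10 + 147)*0 = 137*0 = 0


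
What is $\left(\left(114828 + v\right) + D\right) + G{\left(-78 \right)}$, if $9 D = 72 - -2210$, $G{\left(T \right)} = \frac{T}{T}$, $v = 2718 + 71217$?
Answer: $\frac{1701158}{9} \approx 1.8902 \cdot 10^{5}$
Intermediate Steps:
$v = 73935$
$G{\left(T \right)} = 1$
$D = \frac{2282}{9}$ ($D = \frac{72 - -2210}{9} = \frac{72 + 2210}{9} = \frac{1}{9} \cdot 2282 = \frac{2282}{9} \approx 253.56$)
$\left(\left(114828 + v\right) + D\right) + G{\left(-78 \right)} = \left(\left(114828 + 73935\right) + \frac{2282}{9}\right) + 1 = \left(188763 + \frac{2282}{9}\right) + 1 = \frac{1701149}{9} + 1 = \frac{1701158}{9}$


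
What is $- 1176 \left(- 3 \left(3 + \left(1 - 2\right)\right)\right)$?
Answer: $7056$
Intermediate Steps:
$- 1176 \left(- 3 \left(3 + \left(1 - 2\right)\right)\right) = - 1176 \left(- 3 \left(3 - 1\right)\right) = - 1176 \left(\left(-3\right) 2\right) = \left(-1176\right) \left(-6\right) = 7056$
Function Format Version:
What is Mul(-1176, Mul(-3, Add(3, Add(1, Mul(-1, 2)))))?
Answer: 7056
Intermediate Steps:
Mul(-1176, Mul(-3, Add(3, Add(1, Mul(-1, 2))))) = Mul(-1176, Mul(-3, Add(3, Add(1, -2)))) = Mul(-1176, Mul(-3, Add(3, -1))) = Mul(-1176, Mul(-3, 2)) = Mul(-1176, -6) = 7056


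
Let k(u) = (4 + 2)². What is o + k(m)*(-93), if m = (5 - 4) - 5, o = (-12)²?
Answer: -3204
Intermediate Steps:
o = 144
m = -4 (m = 1 - 5 = -4)
k(u) = 36 (k(u) = 6² = 36)
o + k(m)*(-93) = 144 + 36*(-93) = 144 - 3348 = -3204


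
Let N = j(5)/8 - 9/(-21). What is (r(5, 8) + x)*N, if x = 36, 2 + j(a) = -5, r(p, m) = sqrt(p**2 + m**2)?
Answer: -225/14 - 25*sqrt(89)/56 ≈ -20.283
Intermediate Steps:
r(p, m) = sqrt(m**2 + p**2)
j(a) = -7 (j(a) = -2 - 5 = -7)
N = -25/56 (N = -7/8 - 9/(-21) = -7*1/8 - 9*(-1/21) = -7/8 + 3/7 = -25/56 ≈ -0.44643)
(r(5, 8) + x)*N = (sqrt(8**2 + 5**2) + 36)*(-25/56) = (sqrt(64 + 25) + 36)*(-25/56) = (sqrt(89) + 36)*(-25/56) = (36 + sqrt(89))*(-25/56) = -225/14 - 25*sqrt(89)/56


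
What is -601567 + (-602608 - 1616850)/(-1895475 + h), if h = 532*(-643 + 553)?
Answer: -1169056017827/1943355 ≈ -6.0157e+5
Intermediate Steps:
h = -47880 (h = 532*(-90) = -47880)
-601567 + (-602608 - 1616850)/(-1895475 + h) = -601567 + (-602608 - 1616850)/(-1895475 - 47880) = -601567 - 2219458/(-1943355) = -601567 - 2219458*(-1/1943355) = -601567 + 2219458/1943355 = -1169056017827/1943355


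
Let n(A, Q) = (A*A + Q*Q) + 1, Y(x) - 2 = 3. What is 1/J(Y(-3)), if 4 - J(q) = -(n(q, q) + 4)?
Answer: 1/59 ≈ 0.016949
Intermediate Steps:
Y(x) = 5 (Y(x) = 2 + 3 = 5)
n(A, Q) = 1 + A² + Q² (n(A, Q) = (A² + Q²) + 1 = 1 + A² + Q²)
J(q) = 9 + 2*q² (J(q) = 4 - (-1)*((1 + q² + q²) + 4) = 4 - (-1)*((1 + 2*q²) + 4) = 4 - (-1)*(5 + 2*q²) = 4 - (-5 - 2*q²) = 4 + (5 + 2*q²) = 9 + 2*q²)
1/J(Y(-3)) = 1/(9 + 2*5²) = 1/(9 + 2*25) = 1/(9 + 50) = 1/59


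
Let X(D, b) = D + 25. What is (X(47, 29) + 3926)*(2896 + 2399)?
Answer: 21169410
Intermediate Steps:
X(D, b) = 25 + D
(X(47, 29) + 3926)*(2896 + 2399) = ((25 + 47) + 3926)*(2896 + 2399) = (72 + 3926)*5295 = 3998*5295 = 21169410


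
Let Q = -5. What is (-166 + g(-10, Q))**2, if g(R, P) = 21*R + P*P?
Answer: 123201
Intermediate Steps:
g(R, P) = P**2 + 21*R (g(R, P) = 21*R + P**2 = P**2 + 21*R)
(-166 + g(-10, Q))**2 = (-166 + ((-5)**2 + 21*(-10)))**2 = (-166 + (25 - 210))**2 = (-166 - 185)**2 = (-351)**2 = 123201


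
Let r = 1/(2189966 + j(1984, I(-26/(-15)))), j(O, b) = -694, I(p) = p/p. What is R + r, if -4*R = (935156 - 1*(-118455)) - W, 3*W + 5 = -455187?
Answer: -1979115570947/6567816 ≈ -3.0134e+5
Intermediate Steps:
I(p) = 1
W = -455192/3 (W = -5/3 + (⅓)*(-455187) = -5/3 - 151729 = -455192/3 ≈ -1.5173e+5)
r = 1/2189272 (r = 1/(2189966 - 694) = 1/2189272 ≈ 4.5677e-7)
R = -3616025/12 (R = -((935156 - 1*(-118455)) - 1*(-455192/3))/4 = -((935156 + 118455) + 455192/3)/4 = -(1053611 + 455192/3)/4 = -¼*3616025/3 = -3616025/12 ≈ -3.0134e+5)
R + r = -3616025/12 + 1/2189272 = -1979115570947/6567816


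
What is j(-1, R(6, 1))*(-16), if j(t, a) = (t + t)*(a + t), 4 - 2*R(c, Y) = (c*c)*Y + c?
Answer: -640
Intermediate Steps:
R(c, Y) = 2 - c/2 - Y*c**2/2 (R(c, Y) = 2 - ((c*c)*Y + c)/2 = 2 - (c**2*Y + c)/2 = 2 - (Y*c**2 + c)/2 = 2 - (c + Y*c**2)/2 = 2 + (-c/2 - Y*c**2/2) = 2 - c/2 - Y*c**2/2)
j(t, a) = 2*t*(a + t) (j(t, a) = (2*t)*(a + t) = 2*t*(a + t))
j(-1, R(6, 1))*(-16) = (2*(-1)*((2 - 1/2*6 - 1/2*1*6**2) - 1))*(-16) = (2*(-1)*((2 - 3 - 1/2*1*36) - 1))*(-16) = (2*(-1)*((2 - 3 - 18) - 1))*(-16) = (2*(-1)*(-19 - 1))*(-16) = (2*(-1)*(-20))*(-16) = 40*(-16) = -640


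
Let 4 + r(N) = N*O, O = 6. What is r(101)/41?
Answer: 602/41 ≈ 14.683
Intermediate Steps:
r(N) = -4 + 6*N (r(N) = -4 + N*6 = -4 + 6*N)
r(101)/41 = (-4 + 6*101)/41 = (-4 + 606)*(1/41) = 602*(1/41) = 602/41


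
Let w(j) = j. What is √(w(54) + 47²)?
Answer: √2263 ≈ 47.571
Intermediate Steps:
√(w(54) + 47²) = √(54 + 47²) = √(54 + 2209) = √2263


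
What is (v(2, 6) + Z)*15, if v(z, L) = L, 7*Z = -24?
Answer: 270/7 ≈ 38.571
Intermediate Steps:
Z = -24/7 (Z = (⅐)*(-24) = -24/7 ≈ -3.4286)
(v(2, 6) + Z)*15 = (6 - 24/7)*15 = (18/7)*15 = 270/7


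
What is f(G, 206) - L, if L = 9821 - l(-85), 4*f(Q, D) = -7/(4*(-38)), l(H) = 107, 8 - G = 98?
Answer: -5906105/608 ≈ -9714.0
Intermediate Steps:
G = -90 (G = 8 - 1*98 = 8 - 98 = -90)
f(Q, D) = 7/608 (f(Q, D) = (-7/(4*(-38)))/4 = (-7/(-152))/4 = (-7*(-1/152))/4 = (¼)*(7/152) = 7/608)
L = 9714 (L = 9821 - 1*107 = 9821 - 107 = 9714)
f(G, 206) - L = 7/608 - 1*9714 = 7/608 - 9714 = -5906105/608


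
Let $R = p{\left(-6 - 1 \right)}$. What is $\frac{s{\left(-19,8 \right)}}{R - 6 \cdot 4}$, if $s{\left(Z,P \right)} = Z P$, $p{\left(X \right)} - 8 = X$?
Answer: $\frac{152}{23} \approx 6.6087$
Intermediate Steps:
$p{\left(X \right)} = 8 + X$
$s{\left(Z,P \right)} = P Z$
$R = 1$ ($R = 8 - 7 = 1$)
$\frac{s{\left(-19,8 \right)}}{R - 6 \cdot 4} = \frac{8 \left(-19\right)}{1 - 6 \cdot 4} = \frac{1}{1 - 24} \left(-152\right) = \frac{1}{-23} \left(-152\right) = \left(- \frac{1}{23}\right) \left(-152\right) = \frac{152}{23}$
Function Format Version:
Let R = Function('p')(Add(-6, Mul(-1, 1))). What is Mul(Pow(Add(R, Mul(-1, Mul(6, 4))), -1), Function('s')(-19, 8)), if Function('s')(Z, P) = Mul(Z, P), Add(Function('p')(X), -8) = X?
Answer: Rational(152, 23) ≈ 6.6087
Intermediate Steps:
Function('p')(X) = Add(8, X)
Function('s')(Z, P) = Mul(P, Z)
R = 1 (R = Add(8, Add(-6, Mul(-1, 1))) = Add(8, Add(-6, -1)) = Add(8, -7) = 1)
Mul(Pow(Add(R, Mul(-1, Mul(6, 4))), -1), Function('s')(-19, 8)) = Mul(Pow(Add(1, Mul(-1, Mul(6, 4))), -1), Mul(8, -19)) = Mul(Pow(Add(1, Mul(-1, 24)), -1), -152) = Mul(Pow(Add(1, -24), -1), -152) = Mul(Pow(-23, -1), -152) = Mul(Rational(-1, 23), -152) = Rational(152, 23)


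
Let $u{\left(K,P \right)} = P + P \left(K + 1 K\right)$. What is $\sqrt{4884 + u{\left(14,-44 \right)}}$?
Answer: $2 \sqrt{902} \approx 60.067$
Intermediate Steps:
$u{\left(K,P \right)} = P + 2 K P$ ($u{\left(K,P \right)} = P + P \left(K + K\right) = P + P 2 K = P + 2 K P$)
$\sqrt{4884 + u{\left(14,-44 \right)}} = \sqrt{4884 - 44 \left(1 + 2 \cdot 14\right)} = \sqrt{4884 - 44 \left(1 + 28\right)} = \sqrt{4884 - 1276} = \sqrt{3608} = 2 \sqrt{902}$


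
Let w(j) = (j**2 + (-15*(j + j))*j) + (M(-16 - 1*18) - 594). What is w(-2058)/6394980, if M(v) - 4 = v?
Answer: -2047103/106583 ≈ -19.207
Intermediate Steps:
M(v) = 4 + v
w(j) = -624 - 29*j**2 (w(j) = (j**2 + (-15*(j + j))*j) + ((4 + (-16 - 1*18)) - 594) = (j**2 + (-30*j)*j) + ((4 + (-16 - 18)) - 594) = (j**2 + (-30*j)*j) + ((4 - 34) - 594) = (j**2 - 30*j**2) + (-30 - 594) = -29*j**2 - 624 = -624 - 29*j**2)
w(-2058)/6394980 = (-624 - 29*(-2058)**2)/6394980 = (-624 - 29*4235364)*(1/6394980) = (-624 - 122825556)*(1/6394980) = -122826180*1/6394980 = -2047103/106583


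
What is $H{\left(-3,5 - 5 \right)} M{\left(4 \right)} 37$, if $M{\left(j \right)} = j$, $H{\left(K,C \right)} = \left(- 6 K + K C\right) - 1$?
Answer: $2516$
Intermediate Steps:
$H{\left(K,C \right)} = -1 - 6 K + C K$ ($H{\left(K,C \right)} = \left(- 6 K + C K\right) - 1 = -1 - 6 K + C K$)
$H{\left(-3,5 - 5 \right)} M{\left(4 \right)} 37 = \left(-1 - -18 + \left(5 - 5\right) \left(-3\right)\right) 4 \cdot 37 = \left(-1 + 18 + \left(5 - 5\right) \left(-3\right)\right) 4 \cdot 37 = \left(-1 + 18 + 0 \left(-3\right)\right) 4 \cdot 37 = \left(-1 + 18 + 0\right) 4 \cdot 37 = 17 \cdot 4 \cdot 37 = 68 \cdot 37 = 2516$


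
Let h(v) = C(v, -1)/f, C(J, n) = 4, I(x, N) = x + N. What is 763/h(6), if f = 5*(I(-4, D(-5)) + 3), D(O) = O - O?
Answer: -3815/4 ≈ -953.75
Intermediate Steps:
D(O) = 0
I(x, N) = N + x
f = -5 (f = 5*((0 - 4) + 3) = 5*(-4 + 3) = 5*(-1) = -5)
h(v) = -⅘ (h(v) = 4/(-5) = 4*(-⅕) = -⅘)
763/h(6) = 763/(-⅘) = 763*(-5/4) = -3815/4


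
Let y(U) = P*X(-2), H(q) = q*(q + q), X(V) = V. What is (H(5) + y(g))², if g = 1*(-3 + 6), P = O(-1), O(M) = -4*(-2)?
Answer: 1156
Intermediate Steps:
O(M) = 8
P = 8
H(q) = 2*q² (H(q) = q*(2*q) = 2*q²)
g = 3 (g = 1*3 = 3)
y(U) = -16 (y(U) = 8*(-2) = -16)
(H(5) + y(g))² = (2*5² - 16)² = (2*25 - 16)² = (50 - 16)² = 34² = 1156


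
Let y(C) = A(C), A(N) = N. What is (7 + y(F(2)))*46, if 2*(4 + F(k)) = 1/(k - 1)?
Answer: 161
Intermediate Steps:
F(k) = -4 + 1/(2*(-1 + k)) (F(k) = -4 + 1/(2*(k - 1)) = -4 + 1/(2*(-1 + k)))
y(C) = C
(7 + y(F(2)))*46 = (7 + (9 - 8*2)/(2*(-1 + 2)))*46 = (7 + (½)*(9 - 16)/1)*46 = (7 + (½)*1*(-7))*46 = (7 - 7/2)*46 = (7/2)*46 = 161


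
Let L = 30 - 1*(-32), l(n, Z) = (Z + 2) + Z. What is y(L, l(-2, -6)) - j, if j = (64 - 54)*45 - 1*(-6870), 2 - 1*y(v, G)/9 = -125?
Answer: -6177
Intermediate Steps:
l(n, Z) = 2 + 2*Z (l(n, Z) = (2 + Z) + Z = 2 + 2*Z)
L = 62 (L = 30 + 32 = 62)
y(v, G) = 1143 (y(v, G) = 18 - 9*(-125) = 18 + 1125 = 1143)
j = 7320 (j = 10*45 + 6870 = 450 + 6870 = 7320)
y(L, l(-2, -6)) - j = 1143 - 1*7320 = 1143 - 7320 = -6177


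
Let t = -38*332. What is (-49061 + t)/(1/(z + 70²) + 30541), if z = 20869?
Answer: -176594957/87445670 ≈ -2.0195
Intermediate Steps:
t = -12616
(-49061 + t)/(1/(z + 70²) + 30541) = (-49061 - 12616)/(1/(20869 + 70²) + 30541) = -61677/(1/(20869 + 4900) + 30541) = -61677/(1/25769 + 30541) = -61677/787011030/25769 = -61677*25769/787011030 = -176594957/87445670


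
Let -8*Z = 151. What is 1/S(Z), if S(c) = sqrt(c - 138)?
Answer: -2*I*sqrt(2510)/1255 ≈ -0.07984*I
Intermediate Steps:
Z = -151/8 (Z = -1/8*151 = -151/8 ≈ -18.875)
S(c) = sqrt(-138 + c)
1/S(Z) = 1/(sqrt(-138 - 151/8)) = 1/(sqrt(-1255/8)) = 1/(I*sqrt(2510)/4) = -2*I*sqrt(2510)/1255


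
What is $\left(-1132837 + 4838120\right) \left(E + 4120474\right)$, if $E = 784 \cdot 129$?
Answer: $15642259765630$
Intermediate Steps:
$E = 101136$
$\left(-1132837 + 4838120\right) \left(E + 4120474\right) = \left(-1132837 + 4838120\right) \left(101136 + 4120474\right) = 3705283 \cdot 4221610 = 15642259765630$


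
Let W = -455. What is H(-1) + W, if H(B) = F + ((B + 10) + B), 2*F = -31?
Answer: -925/2 ≈ -462.50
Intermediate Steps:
F = -31/2 (F = (1/2)*(-31) = -31/2 ≈ -15.500)
H(B) = -11/2 + 2*B (H(B) = -31/2 + ((B + 10) + B) = -31/2 + ((10 + B) + B) = -31/2 + (10 + 2*B) = -11/2 + 2*B)
H(-1) + W = (-11/2 + 2*(-1)) - 455 = (-11/2 - 2) - 455 = -15/2 - 455 = -925/2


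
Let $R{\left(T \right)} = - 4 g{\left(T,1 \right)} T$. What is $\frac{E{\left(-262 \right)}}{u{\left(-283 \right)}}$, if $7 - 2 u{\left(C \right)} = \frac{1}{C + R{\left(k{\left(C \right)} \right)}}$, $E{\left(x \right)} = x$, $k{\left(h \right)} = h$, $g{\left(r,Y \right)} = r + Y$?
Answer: $- \frac{83710834}{1118275} \approx -74.857$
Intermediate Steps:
$g{\left(r,Y \right)} = Y + r$
$R{\left(T \right)} = T \left(-4 - 4 T\right)$ ($R{\left(T \right)} = - 4 \left(1 + T\right) T = \left(-4 - 4 T\right) T = T \left(-4 - 4 T\right)$)
$u{\left(C \right)} = \frac{7}{2} - \frac{1}{2 \left(C - 4 C \left(1 + C\right)\right)}$
$\frac{E{\left(-262 \right)}}{u{\left(-283 \right)}} = - \frac{262}{\frac{1}{2} \frac{1}{-283} \frac{1}{3 + 4 \left(-283\right)} \left(1 + 21 \left(-283\right) + 28 \left(-283\right)^{2}\right)} = - \frac{262}{\frac{1}{2} \left(- \frac{1}{283}\right) \frac{1}{3 - 1132} \left(1 - 5943 + 28 \cdot 80089\right)} = - \frac{262}{\frac{1}{2} \left(- \frac{1}{283}\right) \frac{1}{-1129} \left(1 - 5943 + 2242492\right)} = - \frac{262}{\frac{1}{2} \left(- \frac{1}{283}\right) \left(- \frac{1}{1129}\right) 2236550} = - \frac{262}{\frac{1118275}{319507}} = \left(-262\right) \frac{319507}{1118275} = - \frac{83710834}{1118275}$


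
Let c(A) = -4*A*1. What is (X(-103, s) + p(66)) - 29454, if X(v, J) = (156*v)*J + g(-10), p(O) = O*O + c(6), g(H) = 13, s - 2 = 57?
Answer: -973121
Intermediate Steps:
s = 59 (s = 2 + 57 = 59)
c(A) = -4*A
p(O) = -24 + O² (p(O) = O*O - 4*6 = O² - 24 = -24 + O²)
X(v, J) = 13 + 156*J*v (X(v, J) = (156*v)*J + 13 = 156*J*v + 13 = 13 + 156*J*v)
(X(-103, s) + p(66)) - 29454 = ((13 + 156*59*(-103)) + (-24 + 66²)) - 29454 = ((13 - 948012) + (-24 + 4356)) - 29454 = (-947999 + 4332) - 29454 = -943667 - 29454 = -973121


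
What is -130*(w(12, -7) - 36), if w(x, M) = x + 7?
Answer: 2210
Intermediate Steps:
w(x, M) = 7 + x
-130*(w(12, -7) - 36) = -130*((7 + 12) - 36) = -130*(19 - 36) = -130*(-17) = 2210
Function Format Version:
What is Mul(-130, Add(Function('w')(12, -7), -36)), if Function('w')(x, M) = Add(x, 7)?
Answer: 2210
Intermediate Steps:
Function('w')(x, M) = Add(7, x)
Mul(-130, Add(Function('w')(12, -7), -36)) = Mul(-130, Add(Add(7, 12), -36)) = Mul(-130, Add(19, -36)) = Mul(-130, -17) = 2210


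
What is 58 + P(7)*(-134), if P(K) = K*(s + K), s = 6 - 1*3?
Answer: -9322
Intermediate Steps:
s = 3 (s = 6 - 3 = 3)
P(K) = K*(3 + K)
58 + P(7)*(-134) = 58 + (7*(3 + 7))*(-134) = 58 + (7*10)*(-134) = 58 + 70*(-134) = 58 - 9380 = -9322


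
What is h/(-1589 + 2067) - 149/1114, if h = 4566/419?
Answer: -12377747/111557074 ≈ -0.11095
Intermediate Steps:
h = 4566/419 (h = 4566*(1/419) = 4566/419 ≈ 10.897)
h/(-1589 + 2067) - 149/1114 = 4566/(419*(-1589 + 2067)) - 149/1114 = (4566/419)/478 - 149*1/1114 = (4566/419)*(1/478) - 149/1114 = 2283/100141 - 149/1114 = -12377747/111557074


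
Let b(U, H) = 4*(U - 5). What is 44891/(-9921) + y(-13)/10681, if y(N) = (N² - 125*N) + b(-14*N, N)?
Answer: -454658429/105966201 ≈ -4.2906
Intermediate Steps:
b(U, H) = -20 + 4*U (b(U, H) = 4*(-5 + U) = -20 + 4*U)
y(N) = -20 + N² - 181*N (y(N) = (N² - 125*N) + (-20 + 4*(-14*N)) = (N² - 125*N) + (-20 - 56*N) = -20 + N² - 181*N)
44891/(-9921) + y(-13)/10681 = 44891/(-9921) + (-20 + (-13)² - 181*(-13))/10681 = 44891*(-1/9921) + (-20 + 169 + 2353)*(1/10681) = -44891/9921 + 2502*(1/10681) = -44891/9921 + 2502/10681 = -454658429/105966201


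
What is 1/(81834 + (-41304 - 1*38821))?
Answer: 1/1709 ≈ 0.00058514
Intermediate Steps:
1/(81834 + (-41304 - 1*38821)) = 1/(81834 + (-41304 - 38821)) = 1/(81834 - 80125) = 1/1709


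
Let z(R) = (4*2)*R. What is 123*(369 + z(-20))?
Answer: 25707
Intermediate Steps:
z(R) = 8*R
123*(369 + z(-20)) = 123*(369 + 8*(-20)) = 123*(369 - 160) = 123*209 = 25707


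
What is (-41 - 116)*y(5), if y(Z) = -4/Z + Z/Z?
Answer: -157/5 ≈ -31.400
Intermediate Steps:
y(Z) = 1 - 4/Z (y(Z) = -4/Z + 1 = 1 - 4/Z)
(-41 - 116)*y(5) = (-41 - 116)*((-4 + 5)/5) = -157/5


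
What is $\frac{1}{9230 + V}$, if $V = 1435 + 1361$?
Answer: $\frac{1}{12026} \approx 8.3153 \cdot 10^{-5}$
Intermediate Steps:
$V = 2796$
$\frac{1}{9230 + V} = \frac{1}{9230 + 2796} = \frac{1}{12026}$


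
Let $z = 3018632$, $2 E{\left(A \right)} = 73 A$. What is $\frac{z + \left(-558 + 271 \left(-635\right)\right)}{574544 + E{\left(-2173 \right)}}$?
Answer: $\frac{632442}{110051} \approx 5.7468$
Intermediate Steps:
$E{\left(A \right)} = \frac{73 A}{2}$
$\frac{z + \left(-558 + 271 \left(-635\right)\right)}{574544 + E{\left(-2173 \right)}} = \frac{3018632 + \left(-558 + 271 \left(-635\right)\right)}{574544 + \frac{73}{2} \left(-2173\right)} = \frac{3018632 - 172643}{574544 - \frac{158629}{2}} = \frac{3018632 - 172643}{\frac{990459}{2}} = 2845989 \cdot \frac{2}{990459} = \frac{632442}{110051}$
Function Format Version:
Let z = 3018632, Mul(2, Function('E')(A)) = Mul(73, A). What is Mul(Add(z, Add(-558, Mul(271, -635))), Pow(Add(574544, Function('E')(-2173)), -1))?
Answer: Rational(632442, 110051) ≈ 5.7468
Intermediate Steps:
Function('E')(A) = Mul(Rational(73, 2), A) (Function('E')(A) = Mul(Rational(1, 2), Mul(73, A)) = Mul(Rational(73, 2), A))
Mul(Add(z, Add(-558, Mul(271, -635))), Pow(Add(574544, Function('E')(-2173)), -1)) = Mul(Add(3018632, Add(-558, Mul(271, -635))), Pow(Add(574544, Mul(Rational(73, 2), -2173)), -1)) = Mul(Add(3018632, Add(-558, -172085)), Pow(Add(574544, Rational(-158629, 2)), -1)) = Mul(Add(3018632, -172643), Pow(Rational(990459, 2), -1)) = Mul(2845989, Rational(2, 990459)) = Rational(632442, 110051)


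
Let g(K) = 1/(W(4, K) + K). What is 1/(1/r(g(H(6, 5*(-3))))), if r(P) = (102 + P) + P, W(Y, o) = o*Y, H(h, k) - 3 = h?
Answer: 4592/45 ≈ 102.04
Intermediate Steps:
H(h, k) = 3 + h
W(Y, o) = Y*o
g(K) = 1/(5*K) (g(K) = 1/(4*K + K) = 1/(5*K))
r(P) = 102 + 2*P
1/(1/r(g(H(6, 5*(-3))))) = 1/(1/(102 + 2*(1/(5*(3 + 6))))) = 1/(1/(102 + 2*((1/5)/9))) = 1/(1/(102 + 2*((1/5)*(1/9)))) = 1/(1/(102 + 2*(1/45))) = 1/(1/(102 + 2/45)) = 1/(1/(4592/45)) = 1/(45/4592) = 4592/45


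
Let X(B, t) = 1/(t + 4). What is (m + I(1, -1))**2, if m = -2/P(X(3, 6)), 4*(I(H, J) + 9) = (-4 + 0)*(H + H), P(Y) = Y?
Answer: 961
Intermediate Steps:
X(B, t) = 1/(4 + t)
I(H, J) = -9 - 2*H (I(H, J) = -9 + ((-4 + 0)*(H + H))/4 = -9 + (-8*H)/4 = -9 - 2*H)
m = -20 (m = -2/(1/(4 + 6)) = -2/(1/10) = -2/1/10 = -2*10 = -20)
(m + I(1, -1))**2 = (-20 + (-9 - 2*1))**2 = (-20 + (-9 - 2))**2 = (-20 - 11)**2 = (-31)**2 = 961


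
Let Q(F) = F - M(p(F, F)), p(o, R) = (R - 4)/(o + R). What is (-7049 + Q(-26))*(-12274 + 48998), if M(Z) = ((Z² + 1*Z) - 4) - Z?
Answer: -43887209001/169 ≈ -2.5969e+8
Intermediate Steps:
p(o, R) = (-4 + R)/(R + o)
M(Z) = -4 + Z² (M(Z) = ((Z² + Z) - 4) - Z = ((Z + Z²) - 4) - Z = (-4 + Z + Z²) - Z = -4 + Z²)
Q(F) = 4 + F - (-4 + F)²/(4*F²) (Q(F) = F - (-4 + ((-4 + F)/(F + F))²) = F - (-4 + ((-4 + F)/((2*F)))²) = F - (-4 + ((1/(2*F))*(-4 + F))²) = F - (-4 + ((-4 + F)/(2*F))²) = F - (-4 + (-4 + F)²/(4*F²)) = F + (4 - (-4 + F)²/(4*F²)) = 4 + F - (-4 + F)²/(4*F²))
(-7049 + Q(-26))*(-12274 + 48998) = (-7049 + (4 - 26 - ¼*(-4 - 26)²/(-26)²))*(-12274 + 48998) = (-7049 + (4 - 26 - ¼*1/676*(-30)²))*36724 = (-7049 + (4 - 26 - ¼*1/676*900))*36724 = (-7049 + (4 - 26 - 225/676))*36724 = (-7049 - 15097/676)*36724 = -4780221/676*36724 = -43887209001/169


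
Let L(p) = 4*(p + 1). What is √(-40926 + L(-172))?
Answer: I*√41610 ≈ 203.99*I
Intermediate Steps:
L(p) = 4 + 4*p (L(p) = 4*(1 + p) = 4 + 4*p)
√(-40926 + L(-172)) = √(-40926 + (4 + 4*(-172))) = √(-40926 + (4 - 688)) = √(-40926 - 684) = √(-41610) = I*√41610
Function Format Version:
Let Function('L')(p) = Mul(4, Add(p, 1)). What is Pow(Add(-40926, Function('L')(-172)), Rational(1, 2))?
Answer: Mul(I, Pow(41610, Rational(1, 2))) ≈ Mul(203.99, I)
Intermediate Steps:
Function('L')(p) = Add(4, Mul(4, p)) (Function('L')(p) = Mul(4, Add(1, p)) = Add(4, Mul(4, p)))
Pow(Add(-40926, Function('L')(-172)), Rational(1, 2)) = Pow(Add(-40926, Add(4, Mul(4, -172))), Rational(1, 2)) = Pow(Add(-40926, Add(4, -688)), Rational(1, 2)) = Pow(Add(-40926, -684), Rational(1, 2)) = Pow(-41610, Rational(1, 2)) = Mul(I, Pow(41610, Rational(1, 2)))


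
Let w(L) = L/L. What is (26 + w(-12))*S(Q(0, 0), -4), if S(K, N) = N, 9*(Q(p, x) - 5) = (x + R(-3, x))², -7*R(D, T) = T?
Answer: -108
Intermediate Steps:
R(D, T) = -T/7
w(L) = 1
Q(p, x) = 5 + 4*x²/49 (Q(p, x) = 5 + (x - x/7)²/9 = 5 + (6*x/7)²/9 = 5 + (36*x²/49)/9 = 5 + 4*x²/49)
(26 + w(-12))*S(Q(0, 0), -4) = (26 + 1)*(-4) = 27*(-4) = -108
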